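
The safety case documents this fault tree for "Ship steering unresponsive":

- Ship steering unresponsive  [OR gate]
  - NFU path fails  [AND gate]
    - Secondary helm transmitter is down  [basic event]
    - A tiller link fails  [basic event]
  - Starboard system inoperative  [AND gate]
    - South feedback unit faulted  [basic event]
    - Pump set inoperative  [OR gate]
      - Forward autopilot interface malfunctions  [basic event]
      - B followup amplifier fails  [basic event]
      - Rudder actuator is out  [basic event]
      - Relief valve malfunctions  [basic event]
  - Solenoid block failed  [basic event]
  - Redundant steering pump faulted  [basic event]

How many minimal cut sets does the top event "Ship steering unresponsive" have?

7

NFU path fails [AND]: one cut set from each child combined → 1 × 1 = 1 cut set(s).
Pump set inoperative [OR]: union of children's cut sets → 4 cut set(s).
Starboard system inoperative [AND]: one cut set from each child combined → 1 × 4 = 4 cut set(s).
Ship steering unresponsive [OR]: union of children's cut sets → 7 cut set(s).
Minimal cut sets: {A tiller link fails, Secondary helm transmitter is down}; {Forward autopilot interface malfunctions, South feedback unit faulted}; {B followup amplifier fails, South feedback unit faulted}; {Rudder actuator is out, South feedback unit faulted}; {Relief valve malfunctions, South feedback unit faulted}; {Solenoid block failed}; {Redundant steering pump faulted}.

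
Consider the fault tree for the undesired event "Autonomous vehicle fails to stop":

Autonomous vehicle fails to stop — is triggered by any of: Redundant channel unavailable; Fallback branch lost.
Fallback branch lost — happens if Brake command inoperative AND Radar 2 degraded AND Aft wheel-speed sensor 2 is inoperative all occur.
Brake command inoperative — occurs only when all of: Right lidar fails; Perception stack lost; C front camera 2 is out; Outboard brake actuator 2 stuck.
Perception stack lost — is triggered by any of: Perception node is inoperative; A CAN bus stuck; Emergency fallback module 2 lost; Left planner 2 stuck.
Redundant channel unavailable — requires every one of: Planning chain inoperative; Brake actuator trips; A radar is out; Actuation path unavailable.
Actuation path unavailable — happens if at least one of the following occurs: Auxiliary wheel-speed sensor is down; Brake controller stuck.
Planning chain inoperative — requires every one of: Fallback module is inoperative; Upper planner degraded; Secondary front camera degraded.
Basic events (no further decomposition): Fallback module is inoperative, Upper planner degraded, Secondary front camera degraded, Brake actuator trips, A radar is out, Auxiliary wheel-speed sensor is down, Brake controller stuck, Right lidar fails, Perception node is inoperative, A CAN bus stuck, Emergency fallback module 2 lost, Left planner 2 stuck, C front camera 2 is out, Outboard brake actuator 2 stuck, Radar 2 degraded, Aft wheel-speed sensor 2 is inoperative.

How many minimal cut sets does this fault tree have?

Planning chain inoperative [AND]: one cut set from each child combined → 1 × 1 × 1 = 1 cut set(s).
Actuation path unavailable [OR]: union of children's cut sets → 2 cut set(s).
Redundant channel unavailable [AND]: one cut set from each child combined → 1 × 1 × 1 × 2 = 2 cut set(s).
Perception stack lost [OR]: union of children's cut sets → 4 cut set(s).
Brake command inoperative [AND]: one cut set from each child combined → 1 × 4 × 1 × 1 = 4 cut set(s).
Fallback branch lost [AND]: one cut set from each child combined → 4 × 1 × 1 = 4 cut set(s).
Autonomous vehicle fails to stop [OR]: union of children's cut sets → 6 cut set(s).
Minimal cut sets: {A radar is out, Auxiliary wheel-speed sensor is down, Brake actuator trips, Fallback module is inoperative, Secondary front camera degraded, Upper planner degraded}; {A radar is out, Brake actuator trips, Brake controller stuck, Fallback module is inoperative, Secondary front camera degraded, Upper planner degraded}; {Aft wheel-speed sensor 2 is inoperative, C front camera 2 is out, Outboard brake actuator 2 stuck, Perception node is inoperative, Radar 2 degraded, Right lidar fails}; {A CAN bus stuck, Aft wheel-speed sensor 2 is inoperative, C front camera 2 is out, Outboard brake actuator 2 stuck, Radar 2 degraded, Right lidar fails}; {Aft wheel-speed sensor 2 is inoperative, C front camera 2 is out, Emergency fallback module 2 lost, Outboard brake actuator 2 stuck, Radar 2 degraded, Right lidar fails}; {Aft wheel-speed sensor 2 is inoperative, C front camera 2 is out, Left planner 2 stuck, Outboard brake actuator 2 stuck, Radar 2 degraded, Right lidar fails}.

6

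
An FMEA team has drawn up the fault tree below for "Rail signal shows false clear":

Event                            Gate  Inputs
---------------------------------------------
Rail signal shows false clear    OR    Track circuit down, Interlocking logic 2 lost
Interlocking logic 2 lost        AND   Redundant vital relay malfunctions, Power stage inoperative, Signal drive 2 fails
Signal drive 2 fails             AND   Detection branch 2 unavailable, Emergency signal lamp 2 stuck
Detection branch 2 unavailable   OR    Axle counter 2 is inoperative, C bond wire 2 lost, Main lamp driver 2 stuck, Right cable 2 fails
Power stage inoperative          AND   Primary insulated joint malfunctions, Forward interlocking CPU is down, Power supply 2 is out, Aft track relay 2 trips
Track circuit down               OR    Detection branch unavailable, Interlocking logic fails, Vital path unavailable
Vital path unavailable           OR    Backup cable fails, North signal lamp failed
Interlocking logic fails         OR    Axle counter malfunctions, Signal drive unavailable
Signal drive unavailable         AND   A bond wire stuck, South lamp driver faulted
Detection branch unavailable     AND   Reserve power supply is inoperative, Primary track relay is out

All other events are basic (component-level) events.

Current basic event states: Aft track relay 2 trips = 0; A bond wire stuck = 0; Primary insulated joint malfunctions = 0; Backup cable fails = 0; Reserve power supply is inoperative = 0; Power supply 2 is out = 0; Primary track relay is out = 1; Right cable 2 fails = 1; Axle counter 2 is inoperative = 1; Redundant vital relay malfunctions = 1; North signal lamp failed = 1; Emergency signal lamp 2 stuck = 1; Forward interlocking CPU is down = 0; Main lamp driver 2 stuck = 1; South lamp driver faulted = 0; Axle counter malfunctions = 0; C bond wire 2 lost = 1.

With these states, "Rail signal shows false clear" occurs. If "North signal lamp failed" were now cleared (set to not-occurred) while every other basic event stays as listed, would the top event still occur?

Counterfactual: set "North signal lamp failed" to not occurred.
Detection branch unavailable [AND]: Reserve power supply is inoperative=not, Primary track relay is out=occurs → not all inputs occur → does not occur.
Signal drive unavailable [AND]: A bond wire stuck=not, South lamp driver faulted=not → not all inputs occur → does not occur.
Interlocking logic fails [OR]: Axle counter malfunctions=not, Signal drive unavailable=not → no input occurs → does not occur.
Vital path unavailable [OR]: Backup cable fails=not, North signal lamp failed=not → no input occurs → does not occur.
Track circuit down [OR]: Detection branch unavailable=not, Interlocking logic fails=not, Vital path unavailable=not → no input occurs → does not occur.
Power stage inoperative [AND]: Primary insulated joint malfunctions=not, Forward interlocking CPU is down=not, Power supply 2 is out=not, Aft track relay 2 trips=not → not all inputs occur → does not occur.
Detection branch 2 unavailable [OR]: Axle counter 2 is inoperative=occurs, C bond wire 2 lost=occurs, Main lamp driver 2 stuck=occurs, Right cable 2 fails=occurs → at least one input occurs → occurs.
Signal drive 2 fails [AND]: Detection branch 2 unavailable=occurs, Emergency signal lamp 2 stuck=occurs → all inputs occur → occurs.
Interlocking logic 2 lost [AND]: Redundant vital relay malfunctions=occurs, Power stage inoperative=not, Signal drive 2 fails=occurs → not all inputs occur → does not occur.
Rail signal shows false clear [OR]: Track circuit down=not, Interlocking logic 2 lost=not → no input occurs → does not occur.

No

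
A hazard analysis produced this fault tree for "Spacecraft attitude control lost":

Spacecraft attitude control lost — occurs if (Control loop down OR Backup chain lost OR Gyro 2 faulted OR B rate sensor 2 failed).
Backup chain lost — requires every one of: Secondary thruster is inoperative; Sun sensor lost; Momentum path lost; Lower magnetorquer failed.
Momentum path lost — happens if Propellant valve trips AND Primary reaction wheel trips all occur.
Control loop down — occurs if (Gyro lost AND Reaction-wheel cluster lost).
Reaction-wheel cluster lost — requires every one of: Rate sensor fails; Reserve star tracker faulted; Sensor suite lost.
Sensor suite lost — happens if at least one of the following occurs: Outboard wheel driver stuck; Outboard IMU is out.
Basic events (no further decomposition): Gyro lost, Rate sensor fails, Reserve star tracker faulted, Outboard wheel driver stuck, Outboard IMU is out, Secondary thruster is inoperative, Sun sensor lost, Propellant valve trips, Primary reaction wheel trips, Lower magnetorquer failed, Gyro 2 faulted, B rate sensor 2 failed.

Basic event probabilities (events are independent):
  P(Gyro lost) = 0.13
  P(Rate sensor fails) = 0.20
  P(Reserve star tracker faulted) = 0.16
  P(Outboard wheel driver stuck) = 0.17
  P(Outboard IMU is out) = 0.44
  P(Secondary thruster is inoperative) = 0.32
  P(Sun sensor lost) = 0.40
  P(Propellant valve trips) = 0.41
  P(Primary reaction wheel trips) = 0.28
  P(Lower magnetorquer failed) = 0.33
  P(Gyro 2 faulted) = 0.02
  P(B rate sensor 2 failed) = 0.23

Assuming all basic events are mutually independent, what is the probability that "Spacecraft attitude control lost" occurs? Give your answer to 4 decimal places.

0.2507

P(Sensor suite lost) [OR] = 1 − (1−0.17) × (1−0.44) = 0.535200
P(Reaction-wheel cluster lost) [AND] = 0.20 × 0.16 × 0.535200 = 0.017126
P(Control loop down) [AND] = 0.13 × 0.017126 = 0.002226
P(Momentum path lost) [AND] = 0.41 × 0.28 = 0.114800
P(Backup chain lost) [AND] = 0.32 × 0.40 × 0.114800 × 0.33 = 0.004849
P(Spacecraft attitude control lost) [OR] = 1 − (1−0.002226) × (1−0.004849) × (1−0.02) × (1−0.23) = 0.250731
Rounded to 4 decimal places: P(Spacecraft attitude control lost) ≈ 0.2507.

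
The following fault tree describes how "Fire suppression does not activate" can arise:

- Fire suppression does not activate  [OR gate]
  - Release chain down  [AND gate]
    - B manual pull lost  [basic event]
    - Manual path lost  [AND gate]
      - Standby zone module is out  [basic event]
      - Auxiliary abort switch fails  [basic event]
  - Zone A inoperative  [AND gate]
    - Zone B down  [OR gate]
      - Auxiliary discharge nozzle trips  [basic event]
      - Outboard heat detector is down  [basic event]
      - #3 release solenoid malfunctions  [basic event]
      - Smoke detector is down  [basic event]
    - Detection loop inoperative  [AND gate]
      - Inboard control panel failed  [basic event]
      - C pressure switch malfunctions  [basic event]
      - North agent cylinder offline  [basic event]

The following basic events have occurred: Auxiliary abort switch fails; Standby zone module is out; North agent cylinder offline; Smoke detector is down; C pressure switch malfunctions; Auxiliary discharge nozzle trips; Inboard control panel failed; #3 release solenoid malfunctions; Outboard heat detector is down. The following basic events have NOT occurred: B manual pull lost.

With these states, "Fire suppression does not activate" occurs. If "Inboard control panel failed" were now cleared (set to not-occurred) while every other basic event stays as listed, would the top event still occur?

Counterfactual: set "Inboard control panel failed" to not occurred.
Manual path lost [AND]: Standby zone module is out=occurs, Auxiliary abort switch fails=occurs → all inputs occur → occurs.
Release chain down [AND]: B manual pull lost=not, Manual path lost=occurs → not all inputs occur → does not occur.
Zone B down [OR]: Auxiliary discharge nozzle trips=occurs, Outboard heat detector is down=occurs, #3 release solenoid malfunctions=occurs, Smoke detector is down=occurs → at least one input occurs → occurs.
Detection loop inoperative [AND]: Inboard control panel failed=not, C pressure switch malfunctions=occurs, North agent cylinder offline=occurs → not all inputs occur → does not occur.
Zone A inoperative [AND]: Zone B down=occurs, Detection loop inoperative=not → not all inputs occur → does not occur.
Fire suppression does not activate [OR]: Release chain down=not, Zone A inoperative=not → no input occurs → does not occur.

No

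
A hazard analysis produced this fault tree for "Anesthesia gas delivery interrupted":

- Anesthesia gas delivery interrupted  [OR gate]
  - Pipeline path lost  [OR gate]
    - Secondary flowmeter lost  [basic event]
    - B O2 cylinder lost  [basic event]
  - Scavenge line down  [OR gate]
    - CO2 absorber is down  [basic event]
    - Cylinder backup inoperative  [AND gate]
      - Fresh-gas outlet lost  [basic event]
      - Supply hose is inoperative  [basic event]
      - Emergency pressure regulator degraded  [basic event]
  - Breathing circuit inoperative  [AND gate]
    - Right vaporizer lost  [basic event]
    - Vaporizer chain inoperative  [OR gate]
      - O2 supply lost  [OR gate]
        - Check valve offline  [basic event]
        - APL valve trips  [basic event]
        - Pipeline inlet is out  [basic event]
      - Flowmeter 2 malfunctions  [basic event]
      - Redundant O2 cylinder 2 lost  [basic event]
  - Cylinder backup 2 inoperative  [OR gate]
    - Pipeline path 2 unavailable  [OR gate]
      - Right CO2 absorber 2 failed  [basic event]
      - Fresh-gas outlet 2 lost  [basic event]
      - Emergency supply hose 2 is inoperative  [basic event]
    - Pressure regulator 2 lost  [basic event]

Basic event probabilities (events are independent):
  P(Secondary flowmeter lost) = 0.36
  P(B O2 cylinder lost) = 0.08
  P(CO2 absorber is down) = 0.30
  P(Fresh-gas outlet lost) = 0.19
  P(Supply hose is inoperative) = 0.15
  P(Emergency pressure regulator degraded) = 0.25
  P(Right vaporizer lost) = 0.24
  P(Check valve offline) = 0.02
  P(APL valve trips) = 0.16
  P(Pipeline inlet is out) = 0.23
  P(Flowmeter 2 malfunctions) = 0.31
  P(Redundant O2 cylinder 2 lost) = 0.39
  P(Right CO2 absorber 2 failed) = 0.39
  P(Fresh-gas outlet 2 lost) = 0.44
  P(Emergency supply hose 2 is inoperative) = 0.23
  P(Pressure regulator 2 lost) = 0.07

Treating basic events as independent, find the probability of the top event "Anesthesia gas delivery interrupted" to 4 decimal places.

0.9175

P(Pipeline path lost) [OR] = 1 − (1−0.36) × (1−0.08) = 0.411200
P(Cylinder backup inoperative) [AND] = 0.19 × 0.15 × 0.25 = 0.007125
P(Scavenge line down) [OR] = 1 − (1−0.30) × (1−0.007125) = 0.304988
P(O2 supply lost) [OR] = 1 − (1−0.02) × (1−0.16) × (1−0.23) = 0.366136
P(Vaporizer chain inoperative) [OR] = 1 − (1−0.366136) × (1−0.31) × (1−0.39) = 0.733207
P(Breathing circuit inoperative) [AND] = 0.24 × 0.733207 = 0.175970
P(Pipeline path 2 unavailable) [OR] = 1 − (1−0.39) × (1−0.44) × (1−0.23) = 0.736968
P(Cylinder backup 2 inoperative) [OR] = 1 − (1−0.736968) × (1−0.07) = 0.755380
P(Anesthesia gas delivery interrupted) [OR] = 1 − (1−0.411200) × (1−0.304988) × (1−0.175970) × (1−0.755380) = 0.917511
Rounded to 4 decimal places: P(Anesthesia gas delivery interrupted) ≈ 0.9175.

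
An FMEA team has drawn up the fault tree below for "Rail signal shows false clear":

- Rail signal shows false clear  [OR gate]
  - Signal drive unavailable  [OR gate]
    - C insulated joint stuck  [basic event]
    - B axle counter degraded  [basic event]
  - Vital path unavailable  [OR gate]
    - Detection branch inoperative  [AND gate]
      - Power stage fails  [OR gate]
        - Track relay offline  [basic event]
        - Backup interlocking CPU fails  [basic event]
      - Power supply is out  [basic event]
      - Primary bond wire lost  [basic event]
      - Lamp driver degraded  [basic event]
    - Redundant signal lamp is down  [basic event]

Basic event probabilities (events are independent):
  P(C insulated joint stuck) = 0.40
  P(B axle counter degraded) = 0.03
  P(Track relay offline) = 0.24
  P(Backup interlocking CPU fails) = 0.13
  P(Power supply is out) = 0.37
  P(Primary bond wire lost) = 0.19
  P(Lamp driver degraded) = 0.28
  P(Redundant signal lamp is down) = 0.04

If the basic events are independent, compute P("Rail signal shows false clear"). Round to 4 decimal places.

P(Signal drive unavailable) [OR] = 1 − (1−0.40) × (1−0.03) = 0.418000
P(Power stage fails) [OR] = 1 − (1−0.24) × (1−0.13) = 0.338800
P(Detection branch inoperative) [AND] = 0.338800 × 0.37 × 0.19 × 0.28 = 0.006669
P(Vital path unavailable) [OR] = 1 − (1−0.006669) × (1−0.04) = 0.046402
P(Rail signal shows false clear) [OR] = 1 − (1−0.418000) × (1−0.046402) = 0.445006
Rounded to 4 decimal places: P(Rail signal shows false clear) ≈ 0.4450.

0.4450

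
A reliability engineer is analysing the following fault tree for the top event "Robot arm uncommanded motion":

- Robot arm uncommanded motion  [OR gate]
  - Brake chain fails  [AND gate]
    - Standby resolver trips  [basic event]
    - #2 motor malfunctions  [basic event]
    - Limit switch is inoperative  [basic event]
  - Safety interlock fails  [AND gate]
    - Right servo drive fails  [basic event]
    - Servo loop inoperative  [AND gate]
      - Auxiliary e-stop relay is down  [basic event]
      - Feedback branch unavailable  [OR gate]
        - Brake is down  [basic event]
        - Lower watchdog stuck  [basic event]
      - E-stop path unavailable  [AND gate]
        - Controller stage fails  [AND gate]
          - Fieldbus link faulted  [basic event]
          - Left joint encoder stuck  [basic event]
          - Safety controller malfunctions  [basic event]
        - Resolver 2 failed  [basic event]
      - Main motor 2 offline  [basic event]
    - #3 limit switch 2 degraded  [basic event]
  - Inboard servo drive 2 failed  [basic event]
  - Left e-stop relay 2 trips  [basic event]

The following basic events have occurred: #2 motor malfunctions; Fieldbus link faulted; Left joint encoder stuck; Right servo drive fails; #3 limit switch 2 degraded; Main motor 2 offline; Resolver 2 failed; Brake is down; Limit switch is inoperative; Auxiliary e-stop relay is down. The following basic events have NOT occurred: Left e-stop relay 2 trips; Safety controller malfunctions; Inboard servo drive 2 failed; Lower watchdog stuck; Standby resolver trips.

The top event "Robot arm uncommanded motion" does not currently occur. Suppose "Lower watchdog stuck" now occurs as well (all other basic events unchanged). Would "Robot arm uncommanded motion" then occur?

Counterfactual: set "Lower watchdog stuck" to occurred.
Brake chain fails [AND]: Standby resolver trips=not, #2 motor malfunctions=occurs, Limit switch is inoperative=occurs → not all inputs occur → does not occur.
Feedback branch unavailable [OR]: Brake is down=occurs, Lower watchdog stuck=occurs → at least one input occurs → occurs.
Controller stage fails [AND]: Fieldbus link faulted=occurs, Left joint encoder stuck=occurs, Safety controller malfunctions=not → not all inputs occur → does not occur.
E-stop path unavailable [AND]: Controller stage fails=not, Resolver 2 failed=occurs → not all inputs occur → does not occur.
Servo loop inoperative [AND]: Auxiliary e-stop relay is down=occurs, Feedback branch unavailable=occurs, E-stop path unavailable=not, Main motor 2 offline=occurs → not all inputs occur → does not occur.
Safety interlock fails [AND]: Right servo drive fails=occurs, Servo loop inoperative=not, #3 limit switch 2 degraded=occurs → not all inputs occur → does not occur.
Robot arm uncommanded motion [OR]: Brake chain fails=not, Safety interlock fails=not, Inboard servo drive 2 failed=not, Left e-stop relay 2 trips=not → no input occurs → does not occur.

No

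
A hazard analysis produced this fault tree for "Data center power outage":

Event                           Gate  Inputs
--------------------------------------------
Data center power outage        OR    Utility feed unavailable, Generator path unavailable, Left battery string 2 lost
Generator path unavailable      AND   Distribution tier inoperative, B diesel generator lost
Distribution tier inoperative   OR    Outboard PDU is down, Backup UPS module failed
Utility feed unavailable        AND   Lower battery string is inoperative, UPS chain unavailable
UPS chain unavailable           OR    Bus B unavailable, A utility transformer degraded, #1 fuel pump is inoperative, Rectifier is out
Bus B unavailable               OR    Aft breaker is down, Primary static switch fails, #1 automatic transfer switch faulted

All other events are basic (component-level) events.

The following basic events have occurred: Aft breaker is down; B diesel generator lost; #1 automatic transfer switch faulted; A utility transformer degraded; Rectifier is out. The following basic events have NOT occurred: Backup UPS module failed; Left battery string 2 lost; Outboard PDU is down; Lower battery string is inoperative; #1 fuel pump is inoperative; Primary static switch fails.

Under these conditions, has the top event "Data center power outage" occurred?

No

Bus B unavailable [OR]: Aft breaker is down=occurs, Primary static switch fails=not, #1 automatic transfer switch faulted=occurs → at least one input occurs → occurs.
UPS chain unavailable [OR]: Bus B unavailable=occurs, A utility transformer degraded=occurs, #1 fuel pump is inoperative=not, Rectifier is out=occurs → at least one input occurs → occurs.
Utility feed unavailable [AND]: Lower battery string is inoperative=not, UPS chain unavailable=occurs → not all inputs occur → does not occur.
Distribution tier inoperative [OR]: Outboard PDU is down=not, Backup UPS module failed=not → no input occurs → does not occur.
Generator path unavailable [AND]: Distribution tier inoperative=not, B diesel generator lost=occurs → not all inputs occur → does not occur.
Data center power outage [OR]: Utility feed unavailable=not, Generator path unavailable=not, Left battery string 2 lost=not → no input occurs → does not occur.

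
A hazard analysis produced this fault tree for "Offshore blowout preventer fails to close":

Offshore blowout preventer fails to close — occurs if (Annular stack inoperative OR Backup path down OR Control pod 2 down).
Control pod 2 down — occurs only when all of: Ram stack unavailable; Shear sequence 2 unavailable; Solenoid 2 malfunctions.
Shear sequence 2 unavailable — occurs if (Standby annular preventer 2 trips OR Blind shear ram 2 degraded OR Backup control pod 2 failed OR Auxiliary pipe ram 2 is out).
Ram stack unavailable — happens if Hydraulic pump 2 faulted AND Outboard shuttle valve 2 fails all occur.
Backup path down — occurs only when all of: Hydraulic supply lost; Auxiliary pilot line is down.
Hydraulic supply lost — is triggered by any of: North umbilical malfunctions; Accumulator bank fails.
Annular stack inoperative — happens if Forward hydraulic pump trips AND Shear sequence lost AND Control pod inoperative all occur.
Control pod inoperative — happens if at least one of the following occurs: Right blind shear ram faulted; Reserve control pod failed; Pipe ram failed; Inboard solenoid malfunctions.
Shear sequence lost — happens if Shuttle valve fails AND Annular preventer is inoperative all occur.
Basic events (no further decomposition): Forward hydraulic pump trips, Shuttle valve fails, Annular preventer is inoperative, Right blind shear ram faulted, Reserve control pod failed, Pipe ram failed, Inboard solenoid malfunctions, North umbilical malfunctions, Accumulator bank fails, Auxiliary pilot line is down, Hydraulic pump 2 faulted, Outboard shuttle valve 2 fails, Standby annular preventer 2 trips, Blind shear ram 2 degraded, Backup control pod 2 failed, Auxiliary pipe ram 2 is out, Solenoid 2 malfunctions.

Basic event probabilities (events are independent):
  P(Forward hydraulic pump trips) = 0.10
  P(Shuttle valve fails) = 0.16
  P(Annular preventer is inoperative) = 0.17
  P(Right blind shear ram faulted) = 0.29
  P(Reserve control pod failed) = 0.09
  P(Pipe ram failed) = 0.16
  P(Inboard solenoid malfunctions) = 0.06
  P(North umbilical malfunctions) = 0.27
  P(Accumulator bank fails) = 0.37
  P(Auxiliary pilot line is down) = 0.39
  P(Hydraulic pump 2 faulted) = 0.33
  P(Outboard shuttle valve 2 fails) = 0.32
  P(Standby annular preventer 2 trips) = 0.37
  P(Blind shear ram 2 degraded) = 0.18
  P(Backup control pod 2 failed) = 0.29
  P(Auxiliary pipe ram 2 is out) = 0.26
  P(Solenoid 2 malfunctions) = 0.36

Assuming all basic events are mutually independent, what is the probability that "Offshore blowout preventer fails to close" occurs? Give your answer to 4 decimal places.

0.2335

P(Shear sequence lost) [AND] = 0.16 × 0.17 = 0.027200
P(Control pod inoperative) [OR] = 1 − (1−0.29) × (1−0.09) × (1−0.16) × (1−0.06) = 0.489839
P(Annular stack inoperative) [AND] = 0.10 × 0.027200 × 0.489839 = 0.001332
P(Hydraulic supply lost) [OR] = 1 − (1−0.27) × (1−0.37) = 0.540100
P(Backup path down) [AND] = 0.540100 × 0.39 = 0.210639
P(Ram stack unavailable) [AND] = 0.33 × 0.32 = 0.105600
P(Shear sequence 2 unavailable) [OR] = 1 − (1−0.37) × (1−0.18) × (1−0.29) × (1−0.26) = 0.728578
P(Control pod 2 down) [AND] = 0.105600 × 0.728578 × 0.36 = 0.027698
P(Offshore blowout preventer fails to close) [OR] = 1 − (1−0.001332) × (1−0.210639) × (1−0.027698) = 0.233525
Rounded to 4 decimal places: P(Offshore blowout preventer fails to close) ≈ 0.2335.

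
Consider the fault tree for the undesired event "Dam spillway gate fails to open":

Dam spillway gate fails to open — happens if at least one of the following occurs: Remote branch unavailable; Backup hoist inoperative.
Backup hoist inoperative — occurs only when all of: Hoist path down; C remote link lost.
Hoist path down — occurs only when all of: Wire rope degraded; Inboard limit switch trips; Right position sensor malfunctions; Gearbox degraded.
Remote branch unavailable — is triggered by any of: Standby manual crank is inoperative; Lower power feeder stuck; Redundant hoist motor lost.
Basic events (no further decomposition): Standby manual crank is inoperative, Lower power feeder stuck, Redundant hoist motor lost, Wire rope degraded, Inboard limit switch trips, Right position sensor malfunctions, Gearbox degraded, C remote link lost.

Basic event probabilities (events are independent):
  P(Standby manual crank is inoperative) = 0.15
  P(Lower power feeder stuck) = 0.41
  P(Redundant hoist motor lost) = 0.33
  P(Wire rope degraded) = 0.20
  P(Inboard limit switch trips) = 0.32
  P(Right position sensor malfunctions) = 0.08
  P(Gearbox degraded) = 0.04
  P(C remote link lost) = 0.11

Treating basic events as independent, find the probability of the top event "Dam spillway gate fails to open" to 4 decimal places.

P(Remote branch unavailable) [OR] = 1 − (1−0.15) × (1−0.41) × (1−0.33) = 0.663995
P(Hoist path down) [AND] = 0.20 × 0.32 × 0.08 × 0.04 = 0.000205
P(Backup hoist inoperative) [AND] = 0.000205 × 0.11 = 0.000023
P(Dam spillway gate fails to open) [OR] = 1 − (1−0.663995) × (1−0.000023) = 0.664003
Rounded to 4 decimal places: P(Dam spillway gate fails to open) ≈ 0.6640.

0.6640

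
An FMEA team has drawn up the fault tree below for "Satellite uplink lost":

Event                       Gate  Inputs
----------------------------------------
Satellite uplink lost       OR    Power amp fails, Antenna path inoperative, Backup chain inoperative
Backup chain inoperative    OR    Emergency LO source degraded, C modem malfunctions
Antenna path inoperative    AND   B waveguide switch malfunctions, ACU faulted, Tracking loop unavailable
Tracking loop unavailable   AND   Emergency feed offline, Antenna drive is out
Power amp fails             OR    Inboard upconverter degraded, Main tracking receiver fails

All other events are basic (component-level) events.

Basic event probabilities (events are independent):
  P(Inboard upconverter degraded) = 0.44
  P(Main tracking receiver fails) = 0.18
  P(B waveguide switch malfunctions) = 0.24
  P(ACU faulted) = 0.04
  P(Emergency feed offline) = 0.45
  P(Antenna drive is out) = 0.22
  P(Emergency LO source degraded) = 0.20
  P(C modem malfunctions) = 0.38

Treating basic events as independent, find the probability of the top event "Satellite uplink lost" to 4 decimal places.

0.7725

P(Power amp fails) [OR] = 1 − (1−0.44) × (1−0.18) = 0.540800
P(Tracking loop unavailable) [AND] = 0.45 × 0.22 = 0.099000
P(Antenna path inoperative) [AND] = 0.24 × 0.04 × 0.099000 = 0.000950
P(Backup chain inoperative) [OR] = 1 − (1−0.20) × (1−0.38) = 0.504000
P(Satellite uplink lost) [OR] = 1 − (1−0.540800) × (1−0.000950) × (1−0.504000) = 0.772453
Rounded to 4 decimal places: P(Satellite uplink lost) ≈ 0.7725.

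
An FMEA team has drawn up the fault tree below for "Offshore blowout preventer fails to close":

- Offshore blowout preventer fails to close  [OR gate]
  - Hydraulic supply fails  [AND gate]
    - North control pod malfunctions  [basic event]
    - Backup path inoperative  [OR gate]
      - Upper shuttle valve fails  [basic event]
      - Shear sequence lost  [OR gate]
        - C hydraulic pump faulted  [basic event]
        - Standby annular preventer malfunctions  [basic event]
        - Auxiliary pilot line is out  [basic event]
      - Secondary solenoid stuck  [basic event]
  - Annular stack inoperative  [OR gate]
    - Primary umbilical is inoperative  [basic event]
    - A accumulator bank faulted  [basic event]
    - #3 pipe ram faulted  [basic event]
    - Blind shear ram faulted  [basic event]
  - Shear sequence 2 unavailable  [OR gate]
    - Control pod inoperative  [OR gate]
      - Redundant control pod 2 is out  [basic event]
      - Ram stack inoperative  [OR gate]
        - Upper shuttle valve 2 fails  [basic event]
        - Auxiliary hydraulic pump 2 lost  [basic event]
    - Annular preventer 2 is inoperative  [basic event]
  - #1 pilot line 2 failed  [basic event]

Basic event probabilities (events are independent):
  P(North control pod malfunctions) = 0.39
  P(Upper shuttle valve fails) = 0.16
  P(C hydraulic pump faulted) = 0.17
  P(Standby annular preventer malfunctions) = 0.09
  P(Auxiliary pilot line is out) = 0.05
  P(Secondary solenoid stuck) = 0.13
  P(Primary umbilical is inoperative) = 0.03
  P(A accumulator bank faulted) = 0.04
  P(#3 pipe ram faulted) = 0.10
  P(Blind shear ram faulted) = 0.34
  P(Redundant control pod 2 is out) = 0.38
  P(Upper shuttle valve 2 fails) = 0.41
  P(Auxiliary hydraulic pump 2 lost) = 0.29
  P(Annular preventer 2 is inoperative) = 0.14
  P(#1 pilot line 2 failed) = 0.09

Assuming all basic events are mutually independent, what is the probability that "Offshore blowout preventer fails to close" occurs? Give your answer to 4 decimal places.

0.9084

P(Shear sequence lost) [OR] = 1 − (1−0.17) × (1−0.09) × (1−0.05) = 0.282465
P(Backup path inoperative) [OR] = 1 − (1−0.16) × (1−0.282465) × (1−0.13) = 0.475625
P(Hydraulic supply fails) [AND] = 0.39 × 0.475625 = 0.185494
P(Annular stack inoperative) [OR] = 1 − (1−0.03) × (1−0.04) × (1−0.10) × (1−0.34) = 0.446867
P(Ram stack inoperative) [OR] = 1 − (1−0.41) × (1−0.29) = 0.581100
P(Control pod inoperative) [OR] = 1 − (1−0.38) × (1−0.581100) = 0.740282
P(Shear sequence 2 unavailable) [OR] = 1 − (1−0.740282) × (1−0.14) = 0.776643
P(Offshore blowout preventer fails to close) [OR] = 1 − (1−0.185494) × (1−0.446867) × (1−0.776643) × (1−0.09) = 0.908428
Rounded to 4 decimal places: P(Offshore blowout preventer fails to close) ≈ 0.9084.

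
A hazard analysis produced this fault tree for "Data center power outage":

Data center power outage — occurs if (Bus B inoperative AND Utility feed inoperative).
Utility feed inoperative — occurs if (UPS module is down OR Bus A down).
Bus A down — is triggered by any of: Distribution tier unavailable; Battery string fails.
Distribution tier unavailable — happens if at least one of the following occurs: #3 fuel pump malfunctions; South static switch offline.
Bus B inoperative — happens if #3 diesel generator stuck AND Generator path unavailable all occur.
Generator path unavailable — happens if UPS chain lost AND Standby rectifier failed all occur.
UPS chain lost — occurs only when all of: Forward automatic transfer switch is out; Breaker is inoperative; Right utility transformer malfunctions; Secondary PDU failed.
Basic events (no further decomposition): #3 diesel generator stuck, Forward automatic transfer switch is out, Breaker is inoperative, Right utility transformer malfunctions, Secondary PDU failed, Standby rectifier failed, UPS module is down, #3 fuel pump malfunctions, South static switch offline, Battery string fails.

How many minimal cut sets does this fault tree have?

4

UPS chain lost [AND]: one cut set from each child combined → 1 × 1 × 1 × 1 = 1 cut set(s).
Generator path unavailable [AND]: one cut set from each child combined → 1 × 1 = 1 cut set(s).
Bus B inoperative [AND]: one cut set from each child combined → 1 × 1 = 1 cut set(s).
Distribution tier unavailable [OR]: union of children's cut sets → 2 cut set(s).
Bus A down [OR]: union of children's cut sets → 3 cut set(s).
Utility feed inoperative [OR]: union of children's cut sets → 4 cut set(s).
Data center power outage [AND]: one cut set from each child combined → 1 × 4 = 4 cut set(s).
Minimal cut sets: {#3 diesel generator stuck, Breaker is inoperative, Forward automatic transfer switch is out, Right utility transformer malfunctions, Secondary PDU failed, Standby rectifier failed, UPS module is down}; {#3 diesel generator stuck, #3 fuel pump malfunctions, Breaker is inoperative, Forward automatic transfer switch is out, Right utility transformer malfunctions, Secondary PDU failed, Standby rectifier failed}; {#3 diesel generator stuck, Breaker is inoperative, Forward automatic transfer switch is out, Right utility transformer malfunctions, Secondary PDU failed, South static switch offline, Standby rectifier failed}; {#3 diesel generator stuck, Battery string fails, Breaker is inoperative, Forward automatic transfer switch is out, Right utility transformer malfunctions, Secondary PDU failed, Standby rectifier failed}.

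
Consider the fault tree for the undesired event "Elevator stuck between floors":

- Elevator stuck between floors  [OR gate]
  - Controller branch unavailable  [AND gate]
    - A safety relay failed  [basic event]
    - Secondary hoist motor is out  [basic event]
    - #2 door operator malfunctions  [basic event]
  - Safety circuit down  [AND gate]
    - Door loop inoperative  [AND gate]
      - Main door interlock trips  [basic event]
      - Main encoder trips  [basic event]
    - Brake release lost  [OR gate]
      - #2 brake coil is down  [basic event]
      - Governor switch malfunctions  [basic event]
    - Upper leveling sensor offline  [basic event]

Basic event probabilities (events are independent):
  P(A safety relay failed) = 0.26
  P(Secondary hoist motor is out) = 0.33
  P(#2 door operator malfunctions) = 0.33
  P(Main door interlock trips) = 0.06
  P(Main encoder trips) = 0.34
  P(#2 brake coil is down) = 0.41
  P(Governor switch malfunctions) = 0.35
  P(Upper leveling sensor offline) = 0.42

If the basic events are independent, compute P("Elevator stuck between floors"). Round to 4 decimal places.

0.0334

P(Controller branch unavailable) [AND] = 0.26 × 0.33 × 0.33 = 0.028314
P(Door loop inoperative) [AND] = 0.06 × 0.34 = 0.020400
P(Brake release lost) [OR] = 1 − (1−0.41) × (1−0.35) = 0.616500
P(Safety circuit down) [AND] = 0.020400 × 0.616500 × 0.42 = 0.005282
P(Elevator stuck between floors) [OR] = 1 − (1−0.028314) × (1−0.005282) = 0.033446
Rounded to 4 decimal places: P(Elevator stuck between floors) ≈ 0.0334.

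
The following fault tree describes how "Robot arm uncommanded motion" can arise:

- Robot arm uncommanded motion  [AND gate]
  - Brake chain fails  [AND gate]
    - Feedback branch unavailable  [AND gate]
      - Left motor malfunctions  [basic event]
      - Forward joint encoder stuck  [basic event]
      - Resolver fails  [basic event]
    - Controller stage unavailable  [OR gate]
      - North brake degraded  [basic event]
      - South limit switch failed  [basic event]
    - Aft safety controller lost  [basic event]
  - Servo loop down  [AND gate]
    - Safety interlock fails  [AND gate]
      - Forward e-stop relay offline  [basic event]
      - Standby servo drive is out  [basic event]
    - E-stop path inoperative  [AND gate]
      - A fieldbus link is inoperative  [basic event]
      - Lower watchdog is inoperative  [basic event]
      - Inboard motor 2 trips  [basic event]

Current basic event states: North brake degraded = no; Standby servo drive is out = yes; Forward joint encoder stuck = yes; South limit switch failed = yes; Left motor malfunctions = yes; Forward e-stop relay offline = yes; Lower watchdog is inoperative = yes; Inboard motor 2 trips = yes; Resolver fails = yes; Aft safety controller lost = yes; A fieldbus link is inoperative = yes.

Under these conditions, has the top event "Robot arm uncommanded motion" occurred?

Yes

Feedback branch unavailable [AND]: Left motor malfunctions=occurs, Forward joint encoder stuck=occurs, Resolver fails=occurs → all inputs occur → occurs.
Controller stage unavailable [OR]: North brake degraded=not, South limit switch failed=occurs → at least one input occurs → occurs.
Brake chain fails [AND]: Feedback branch unavailable=occurs, Controller stage unavailable=occurs, Aft safety controller lost=occurs → all inputs occur → occurs.
Safety interlock fails [AND]: Forward e-stop relay offline=occurs, Standby servo drive is out=occurs → all inputs occur → occurs.
E-stop path inoperative [AND]: A fieldbus link is inoperative=occurs, Lower watchdog is inoperative=occurs, Inboard motor 2 trips=occurs → all inputs occur → occurs.
Servo loop down [AND]: Safety interlock fails=occurs, E-stop path inoperative=occurs → all inputs occur → occurs.
Robot arm uncommanded motion [AND]: Brake chain fails=occurs, Servo loop down=occurs → all inputs occur → occurs.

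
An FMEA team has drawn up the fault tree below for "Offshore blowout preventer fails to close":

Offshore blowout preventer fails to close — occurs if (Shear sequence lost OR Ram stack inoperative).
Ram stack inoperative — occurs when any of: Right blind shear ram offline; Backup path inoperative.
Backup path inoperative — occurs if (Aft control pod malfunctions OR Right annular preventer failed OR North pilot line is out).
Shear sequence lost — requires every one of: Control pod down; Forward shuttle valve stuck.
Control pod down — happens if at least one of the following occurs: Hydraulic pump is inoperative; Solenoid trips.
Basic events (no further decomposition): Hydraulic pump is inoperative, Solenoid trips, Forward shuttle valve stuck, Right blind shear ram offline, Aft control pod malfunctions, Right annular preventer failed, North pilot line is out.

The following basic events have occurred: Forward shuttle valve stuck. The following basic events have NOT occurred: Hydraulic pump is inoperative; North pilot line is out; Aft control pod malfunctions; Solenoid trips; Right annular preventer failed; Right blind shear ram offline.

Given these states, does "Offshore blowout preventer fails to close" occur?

No

Control pod down [OR]: Hydraulic pump is inoperative=not, Solenoid trips=not → no input occurs → does not occur.
Shear sequence lost [AND]: Control pod down=not, Forward shuttle valve stuck=occurs → not all inputs occur → does not occur.
Backup path inoperative [OR]: Aft control pod malfunctions=not, Right annular preventer failed=not, North pilot line is out=not → no input occurs → does not occur.
Ram stack inoperative [OR]: Right blind shear ram offline=not, Backup path inoperative=not → no input occurs → does not occur.
Offshore blowout preventer fails to close [OR]: Shear sequence lost=not, Ram stack inoperative=not → no input occurs → does not occur.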